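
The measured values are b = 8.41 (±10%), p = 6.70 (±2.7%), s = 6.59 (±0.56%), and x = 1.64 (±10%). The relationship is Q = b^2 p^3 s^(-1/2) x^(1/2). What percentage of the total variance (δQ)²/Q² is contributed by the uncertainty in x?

5.09%

(δQ/Q)² = (2·δb/b)² + (3·δp/p)² + (−½·δs/s)² + (½·δx/x)²
  b term: (2×0.100)² = 0.0400
  p term: (3×0.0270)² = 0.00656
  s term: (-0.5×0.00560)² = 7.84e-06
  x term: (0.5×0.100)² = 0.00250
Total = 0.0491. Share from x = 0.00250/0.0491 = 0.0509.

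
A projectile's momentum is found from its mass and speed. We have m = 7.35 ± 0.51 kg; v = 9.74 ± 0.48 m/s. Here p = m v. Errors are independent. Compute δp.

p is a product of powers, so relative uncertainties combine in quadrature:
  (1·δm/m)² = (1×0.0694)² = 0.00481;  (1·δv/v)² = (1×0.0493)² = 0.00243
δp/p = √(0.00724) = 0.0851
p = 71.6 kg·m/s, so δp = 0.0851 × 71.6 = 6.09 kg·m/s.

6.09 kg·m/s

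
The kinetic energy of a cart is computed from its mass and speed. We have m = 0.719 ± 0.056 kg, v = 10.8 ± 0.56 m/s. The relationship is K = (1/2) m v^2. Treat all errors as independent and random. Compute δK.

Relative error in a monomial: (δK/K)² = Σ (nᵢ · δxᵢ/xᵢ)².
  (1·δm/m)² = (1×0.0779)² = 0.00607;  (2·δv/v)² = (2×0.0519)² = 0.0108
δK/K = √(0.0168) = 0.130
K = 41.9 J, so δK = 0.130 × 41.9 = 5.44 J.

5.44 J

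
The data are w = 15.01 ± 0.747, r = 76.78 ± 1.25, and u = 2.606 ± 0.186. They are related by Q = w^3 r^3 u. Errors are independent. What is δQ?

6.88e+08

Relative error in a monomial: (δQ/Q)² = Σ (nᵢ · δxᵢ/xᵢ)².
  (3·δw/w)² = (3×0.0498)² = 0.0223;  (3·δr/r)² = (3×0.0163)² = 0.00239;  (1·δu/u)² = (1×0.0714)² = 0.00509
δQ/Q = √(0.0298) = 0.173
Q = 3.989e+09, so δQ = 0.173 × 3.989e+09 = 6.88e+08.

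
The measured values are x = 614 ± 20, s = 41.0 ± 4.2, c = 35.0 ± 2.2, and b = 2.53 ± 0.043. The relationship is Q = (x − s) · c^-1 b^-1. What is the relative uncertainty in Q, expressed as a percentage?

7.42%

Let u = x − s = 573. δu = √(δx² + δs²) = √(400 + 17.6) = 20.4, so δu/u = 0.0357.
Q is then a monomial in u, c, b:
δQ/Q = √((δu/u)² + (-1·δc/c)² + (-1·δb/b)²) = √(0.00127 + 0.00395 + 0.000289) = 0.0742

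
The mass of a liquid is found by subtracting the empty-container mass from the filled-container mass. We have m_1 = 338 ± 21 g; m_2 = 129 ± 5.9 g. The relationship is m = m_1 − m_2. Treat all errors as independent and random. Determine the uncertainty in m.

21.8 g

Absolute uncertainties add in quadrature for a linear combination:
  (δm_1)² = 441;  (δm_2)² = 34.8
δm = √(476) = 21.8 g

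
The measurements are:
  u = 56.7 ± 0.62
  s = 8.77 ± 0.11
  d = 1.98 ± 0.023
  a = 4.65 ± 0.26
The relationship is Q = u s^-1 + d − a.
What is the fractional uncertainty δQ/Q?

Let p = u·s^-1 = 6.47. δp/p = √((1·δu/u)² + (-1·δs/s)²) = √(0.000120 + 0.000157) = 0.0166, so δp = 0.108.
Q = p + d − a: δQ = √(δp² + δd² + δa²) = √(0.0116 + 0.000529 + 0.0676) = 0.282
Q = 3.80, so δQ/Q = 0.282/3.80 = 0.0744.

0.0744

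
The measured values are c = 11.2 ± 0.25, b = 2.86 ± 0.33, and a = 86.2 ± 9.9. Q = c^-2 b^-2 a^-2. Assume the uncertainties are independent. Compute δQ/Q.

Each factor contributes (exponent × relative error)² to (δQ/Q)²:
  (-2·δc/c)² = (-2×0.0223)² = 0.00199;  (-2·δb/b)² = (-2×0.115)² = 0.0533;  (-2·δa/a)² = (-2×0.115)² = 0.0528
δQ/Q = √(0.108) = 0.329

0.329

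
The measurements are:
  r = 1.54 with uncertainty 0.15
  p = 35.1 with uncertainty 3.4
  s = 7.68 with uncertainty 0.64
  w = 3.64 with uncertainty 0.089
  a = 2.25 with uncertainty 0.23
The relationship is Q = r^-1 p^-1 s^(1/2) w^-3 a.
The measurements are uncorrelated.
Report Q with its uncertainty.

For a monomial Q ∝ r^-1, p^-1, s^(1/2), w^-3, a, fractional errors add in quadrature:
  (-1·δr/r)² = (-1×0.0974)² = 0.00949;  (-1·δp/p)² = (-1×0.0969)² = 0.00938;  (½·δs/s)² = (0.5×0.0833)² = 0.00174;  (-3·δw/w)² = (-3×0.0245)² = 0.00538;  (1·δa/a)² = (1×0.102)² = 0.0104
δQ/Q = √(0.0364) = 0.191
Q = 0.00239, so δQ = 0.191 × 0.00239 = 0.000457.

0.00239 ± 0.000457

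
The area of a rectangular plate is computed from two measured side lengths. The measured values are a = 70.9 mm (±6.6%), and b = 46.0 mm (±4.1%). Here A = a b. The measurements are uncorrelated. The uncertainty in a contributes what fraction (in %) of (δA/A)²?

(δA/A)² = (1·δa/a)² + (1·δb/b)²
  a term: (1×0.0660)² = 0.00436
  b term: (1×0.0410)² = 0.00168
Total = 0.00604. Share from a = 0.00436/0.00604 = 0.722.

72.2%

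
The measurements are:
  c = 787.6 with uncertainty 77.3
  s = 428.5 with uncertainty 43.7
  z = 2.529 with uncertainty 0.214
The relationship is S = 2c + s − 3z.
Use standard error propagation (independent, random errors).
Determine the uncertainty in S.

161

For a sum/difference, combine absolute errors in quadrature:
  (2·δc)² = 23900;  (δs)² = 1910;  (3·δz)² = 0.412
δS = √(25800) = 161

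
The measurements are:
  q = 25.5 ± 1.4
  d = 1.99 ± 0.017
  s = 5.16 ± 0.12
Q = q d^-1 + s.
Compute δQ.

Let p = q·d^-1 = 12.8. δp/p = √((1·δq/q)² + (-1·δd/d)²) = √(0.00301 + 7.3e-05) = 0.0556, so δp = 0.712.
Q = p + s: δQ = √(δp² + δs²) = √(0.507 + 0.0144) = 0.722

0.722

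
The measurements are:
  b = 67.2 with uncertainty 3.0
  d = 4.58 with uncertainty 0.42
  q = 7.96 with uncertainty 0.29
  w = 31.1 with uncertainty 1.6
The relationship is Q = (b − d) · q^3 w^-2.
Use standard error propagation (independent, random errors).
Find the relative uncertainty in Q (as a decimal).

0.158

Let u = b − d = 62.6. δu = √(δb² + δd²) = √(9.00 + 0.176) = 3.03, so δu/u = 0.0484.
Q is then a monomial in u, q, w:
δQ/Q = √((δu/u)² + (3·δq/q)² + (-2·δw/w)²) = √(0.00234 + 0.0119 + 0.0106) = 0.158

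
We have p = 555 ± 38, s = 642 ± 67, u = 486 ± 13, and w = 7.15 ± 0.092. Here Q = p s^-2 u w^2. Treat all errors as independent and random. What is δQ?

7.45

For a monomial Q ∝ p, s^-2, u, w^2, fractional errors add in quadrature:
  (1·δp/p)² = (1×0.0685)² = 0.00469;  (-2·δs/s)² = (-2×0.104)² = 0.0436;  (1·δu/u)² = (1×0.0267)² = 0.000716;  (2·δw/w)² = (2×0.0129)² = 0.000662
δQ/Q = √(0.0496) = 0.223
Q = 33.5, so δQ = 0.223 × 33.5 = 7.45.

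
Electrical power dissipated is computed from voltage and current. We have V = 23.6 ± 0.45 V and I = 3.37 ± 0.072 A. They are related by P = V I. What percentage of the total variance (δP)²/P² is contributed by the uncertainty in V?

44.3%

(δP/P)² = (1·δV/V)² + (1·δI/I)²
  V term: (1×0.0191)² = 0.000364
  I term: (1×0.0214)² = 0.000456
Total = 0.000820. Share from V = 0.000364/0.000820 = 0.443.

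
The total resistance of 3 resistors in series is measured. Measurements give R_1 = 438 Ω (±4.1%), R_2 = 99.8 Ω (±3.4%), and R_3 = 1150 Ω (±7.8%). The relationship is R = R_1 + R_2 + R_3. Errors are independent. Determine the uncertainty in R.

For a sum/difference, combine absolute errors in quadrature:
  (δR_1)² = 322;  (δR_2)² = 11.5;  (δR_3)² = 8050
δR = √(8380) = 91.5 Ω

91.5 Ω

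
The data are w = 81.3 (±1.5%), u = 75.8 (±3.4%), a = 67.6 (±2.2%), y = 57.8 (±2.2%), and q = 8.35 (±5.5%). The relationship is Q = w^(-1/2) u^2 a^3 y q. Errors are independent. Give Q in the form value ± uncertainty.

Relative error in a monomial: (δQ/Q)² = Σ (nᵢ · δxᵢ/xᵢ)².
  (−½·δw/w)² = (-0.5×0.0150)² = 5.62e-05;  (2·δu/u)² = (2×0.0340)² = 0.00462;  (3·δa/a)² = (3×0.0220)² = 0.00436;  (1·δy/y)² = (1×0.0220)² = 0.000484;  (1·δq/q)² = (1×0.0550)² = 0.00302
δQ/Q = √(0.0125) = 0.112
Q = 9.5e+10, so δQ = 0.112 × 9.5e+10 = 1.06e+10.

(9.50 ± 1.06) × 10^10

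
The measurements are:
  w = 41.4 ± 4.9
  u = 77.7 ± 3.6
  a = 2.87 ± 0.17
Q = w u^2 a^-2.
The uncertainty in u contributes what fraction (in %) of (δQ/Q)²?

23.4%

(δQ/Q)² = (1·δw/w)² + (2·δu/u)² + (-2·δa/a)²
  w term: (1×0.118)² = 0.0140
  u term: (2×0.0463)² = 0.00859
  a term: (-2×0.0592)² = 0.0140
Total = 0.0366. Share from u = 0.00859/0.0366 = 0.234.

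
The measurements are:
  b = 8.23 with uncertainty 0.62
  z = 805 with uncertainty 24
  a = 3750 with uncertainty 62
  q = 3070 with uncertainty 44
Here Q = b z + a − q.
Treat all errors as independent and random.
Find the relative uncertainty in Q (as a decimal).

Let p = b·z = 6630. δp/p = √((1·δb/b)² + (1·δz/z)²) = √(0.00568 + 0.000889) = 0.0810, so δp = 537.
Q = p + a − q: δQ = √(δp² + δa² + δq²) = √(2.88e+05 + 3840 + 1940) = 542
Q = 7310, so δQ/Q = 542/7310 = 0.0742.

0.0742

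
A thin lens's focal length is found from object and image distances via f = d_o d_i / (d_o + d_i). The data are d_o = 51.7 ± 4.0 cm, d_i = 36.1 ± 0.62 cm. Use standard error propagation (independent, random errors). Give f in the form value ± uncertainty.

21.3 ± 0.710 cm

∂f/∂d_o = (d_i/(d_o+d_i))² = 0.169;  ∂f/∂d_i = (d_o/(d_o+d_i))² = 0.347
δf = √((∂f/∂d_o · δd_o)² + (∂f/∂d_i · δd_i)²) = √(0.457 + 0.0462) = 0.710 cm
f = 21.3 cm.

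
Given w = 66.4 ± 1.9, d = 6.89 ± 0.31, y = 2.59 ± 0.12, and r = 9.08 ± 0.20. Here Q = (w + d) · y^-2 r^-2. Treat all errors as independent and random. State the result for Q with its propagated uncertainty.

Let u = w + d = 73.3. δu = √(δw² + δd²) = √(3.61 + 0.0961) = 1.93, so δu/u = 0.0263.
Q is then a monomial in u, y, r:
δQ/Q = √((δu/u)² + (-2·δy/y)² + (-2·δr/r)²) = √(0.000690 + 0.00859 + 0.00194) = 0.106
Q = 0.133, so δQ = 0.106 × 0.133 = 0.0140.

0.133 ± 0.0140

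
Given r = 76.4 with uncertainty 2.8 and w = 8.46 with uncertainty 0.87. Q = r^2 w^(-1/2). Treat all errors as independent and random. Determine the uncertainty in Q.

180

Since Q is a product/quotient, work with relative uncertainties:
  (2·δr/r)² = (2×0.0366)² = 0.00537;  (−½·δw/w)² = (-0.5×0.103)² = 0.00264
δQ/Q = √(0.00802) = 0.0895
Q = 2010, so δQ = 0.0895 × 2010 = 180.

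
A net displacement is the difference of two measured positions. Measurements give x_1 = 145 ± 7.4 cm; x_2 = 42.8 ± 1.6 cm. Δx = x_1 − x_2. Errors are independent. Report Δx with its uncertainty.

102 ± 7.57 cm

For a sum/difference, combine absolute errors in quadrature:
  (δx_1)² = 54.8;  (δx_2)² = 2.56
δΔx = √(57.3) = 7.57 cm
Δx = 102 cm.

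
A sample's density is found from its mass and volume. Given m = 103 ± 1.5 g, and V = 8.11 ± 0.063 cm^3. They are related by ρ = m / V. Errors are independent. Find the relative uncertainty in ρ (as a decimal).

Products/powers → add relative errors in quadrature, weighted by exponent:
  (1·δm/m)² = (1×0.0146)² = 0.000212;  (-1·δV/V)² = (-1×0.00777)² = 6.03e-05
δρ/ρ = √(0.000272) = 0.0165

0.0165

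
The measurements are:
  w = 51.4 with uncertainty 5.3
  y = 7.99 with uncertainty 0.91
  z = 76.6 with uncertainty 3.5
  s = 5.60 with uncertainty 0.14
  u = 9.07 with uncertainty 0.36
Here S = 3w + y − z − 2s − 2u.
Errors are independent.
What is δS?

16.3

S is a linear combination, so absolute uncertainties add in quadrature:
  (3·δw)² = 253;  (δy)² = 0.828;  (δz)² = 12.2;  (2·δs)² = 0.0784;  (2·δu)² = 0.518
δS = √(266) = 16.3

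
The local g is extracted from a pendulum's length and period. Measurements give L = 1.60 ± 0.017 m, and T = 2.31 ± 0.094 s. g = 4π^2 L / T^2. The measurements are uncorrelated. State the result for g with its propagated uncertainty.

Each factor contributes (exponent × relative error)² to (δg/g)²:
  (1·δL/L)² = (1×0.0106)² = 0.000113;  (-2·δT/T)² = (-2×0.0407)² = 0.00662
δg/g = √(0.00674) = 0.0821
g = 11.8 m/s^2, so δg = 0.0821 × 11.8 = 0.972 m/s^2.

11.8 ± 0.972 m/s^2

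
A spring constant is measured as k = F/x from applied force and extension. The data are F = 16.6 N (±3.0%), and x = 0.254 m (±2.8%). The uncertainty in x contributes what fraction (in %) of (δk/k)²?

(δk/k)² = (1·δF/F)² + (-1·δx/x)²
  F term: (1×0.0300)² = 0.000900
  x term: (-1×0.0280)² = 0.000784
Total = 0.00168. Share from x = 0.000784/0.00168 = 0.466.

46.6%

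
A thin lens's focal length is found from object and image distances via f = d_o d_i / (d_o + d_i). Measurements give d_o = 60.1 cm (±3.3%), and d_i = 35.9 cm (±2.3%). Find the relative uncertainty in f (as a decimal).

0.0190

∂f/∂d_o = (d_i/(d_o+d_i))² = 0.140;  ∂f/∂d_i = (d_o/(d_o+d_i))² = 0.392
δf = √((∂f/∂d_o · δd_o)² + (∂f/∂d_i · δd_i)²) = √(0.0769 + 0.105) = 0.426 cm
f = 22.5 cm, so δf/f = 0.426/22.5 = 0.0190.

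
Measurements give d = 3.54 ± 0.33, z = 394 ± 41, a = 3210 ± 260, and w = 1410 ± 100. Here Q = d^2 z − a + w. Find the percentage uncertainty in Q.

Let p = d^2·z = 4940. δp/p = √((2·δd/d)² + (1·δz/z)²) = √(0.0348 + 0.0108) = 0.214, so δp = 1050.
Q = p − a + w: δQ = √(δp² + δa² + δw²) = √(1.11e+06 + 67600 + 10000) = 1090
Q = 3140, so δQ/Q = 1090/3140 = 0.348.

34.8%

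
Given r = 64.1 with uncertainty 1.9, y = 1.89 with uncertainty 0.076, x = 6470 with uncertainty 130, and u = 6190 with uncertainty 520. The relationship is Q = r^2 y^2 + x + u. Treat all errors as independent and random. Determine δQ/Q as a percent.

5.71%

Let p = r^2·y^2 = 14700. δp/p = √((2·δr/r)² + (2·δy/y)²) = √(0.00351 + 0.00647) = 0.0999, so δp = 1470.
Q = p + x + u: δQ = √(δp² + δx² + δu²) = √(2.15e+06 + 16900 + 2.7e+05) = 1560
Q = 27300, so δQ/Q = 1560/27300 = 0.0571.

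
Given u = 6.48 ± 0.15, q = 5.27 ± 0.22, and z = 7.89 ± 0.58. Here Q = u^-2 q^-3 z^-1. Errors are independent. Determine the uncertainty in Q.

3.14e-06

For a monomial Q ∝ u^-2, q^-3, z^-1, fractional errors add in quadrature:
  (-2·δu/u)² = (-2×0.0231)² = 0.00214;  (-3·δq/q)² = (-3×0.0417)² = 0.0157;  (-1·δz/z)² = (-1×0.0735)² = 0.00540
δQ/Q = √(0.0232) = 0.152
Q = 2.06e-05, so δQ = 0.152 × 2.06e-05 = 3.14e-06.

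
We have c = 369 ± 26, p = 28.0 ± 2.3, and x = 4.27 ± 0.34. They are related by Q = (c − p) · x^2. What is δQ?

1100

Let u = c − p = 341. δu = √(δc² + δp²) = √(676 + 5.29) = 26.1, so δu/u = 0.0765.
Q is then a monomial in u, x:
δQ/Q = √((δu/u)² + (2·δx/x)²) = √(0.00586 + 0.0254) = 0.177
Q = 6220, so δQ = 0.177 × 6220 = 1100.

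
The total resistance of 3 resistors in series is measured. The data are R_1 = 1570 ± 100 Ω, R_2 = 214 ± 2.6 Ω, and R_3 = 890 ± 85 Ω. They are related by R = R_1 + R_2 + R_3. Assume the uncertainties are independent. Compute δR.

Absolute uncertainties add in quadrature for a linear combination:
  (δR_1)² = 10000;  (δR_2)² = 6.76;  (δR_3)² = 7220
δR = √(17200) = 131 Ω

131 Ω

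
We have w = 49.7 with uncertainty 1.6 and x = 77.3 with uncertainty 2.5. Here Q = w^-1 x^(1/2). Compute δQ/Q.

0.0360

Q is a product of powers, so relative uncertainties combine in quadrature:
  (-1·δw/w)² = (-1×0.0322)² = 0.00104;  (½·δx/x)² = (0.5×0.0323)² = 0.000261
δQ/Q = √(0.00130) = 0.0360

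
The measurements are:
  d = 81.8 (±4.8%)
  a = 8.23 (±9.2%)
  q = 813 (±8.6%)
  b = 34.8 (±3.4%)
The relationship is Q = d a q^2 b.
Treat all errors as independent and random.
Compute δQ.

Products/powers → add relative errors in quadrature, weighted by exponent:
  (1·δd/d)² = (1×0.0480)² = 0.00230;  (1·δa/a)² = (1×0.0920)² = 0.00846;  (2·δq/q)² = (2×0.0860)² = 0.0296;  (1·δb/b)² = (1×0.0340)² = 0.00116
δQ/Q = √(0.0415) = 0.204
Q = 1.55e+10, so δQ = 0.204 × 1.55e+10 = 3.15e+09.

3.15e+09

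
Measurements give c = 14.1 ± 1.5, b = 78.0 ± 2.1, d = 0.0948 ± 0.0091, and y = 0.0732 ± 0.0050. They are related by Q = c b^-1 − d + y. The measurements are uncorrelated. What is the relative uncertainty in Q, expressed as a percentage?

14.1%

Let p = c·b^-1 = 0.181. δp/p = √((1·δc/c)² + (-1·δb/b)²) = √(0.0113 + 0.000725) = 0.110, so δp = 0.0198.
Q = p − d + y: δQ = √(δp² + δd² + δy²) = √(0.000394 + 8.28e-05 + 2.5e-05) = 0.0224
Q = 0.159, so δQ/Q = 0.0224/0.159 = 0.141.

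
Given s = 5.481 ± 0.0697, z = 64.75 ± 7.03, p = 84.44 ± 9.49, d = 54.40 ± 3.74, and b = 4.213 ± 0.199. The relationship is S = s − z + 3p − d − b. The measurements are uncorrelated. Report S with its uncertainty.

Sums and differences: (δS)² = Σ (cᵢ δxᵢ)².
  (δs)² = 0.00486;  (δz)² = 49.4;  (3·δp)² = 811;  (δd)² = 14.0;  (δb)² = 0.0396
δS = √(874) = 29.6
S = 135.4.

135.4 ± 29.6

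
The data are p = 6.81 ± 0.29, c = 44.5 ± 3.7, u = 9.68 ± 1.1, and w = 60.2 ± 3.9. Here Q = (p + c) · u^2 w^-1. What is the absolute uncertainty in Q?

19.7

Let h = p + c = 51.3. δh = √(δp² + δc²) = √(0.0841 + 13.7) = 3.71, so δh/h = 0.0723.
Q is then a monomial in h, u, w:
δQ/Q = √((δh/h)² + (2·δu/u)² + (-1·δw/w)²) = √(0.00523 + 0.0517 + 0.00420) = 0.247
Q = 79.9, so δQ = 0.247 × 79.9 = 19.7.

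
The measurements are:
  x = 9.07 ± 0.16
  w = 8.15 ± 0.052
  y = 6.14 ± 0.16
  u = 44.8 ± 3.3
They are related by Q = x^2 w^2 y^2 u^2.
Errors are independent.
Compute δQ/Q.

Q is a product of powers, so relative uncertainties combine in quadrature:
  (2·δx/x)² = (2×0.0176)² = 0.00124;  (2·δw/w)² = (2×0.00638)² = 0.000163;  (2·δy/y)² = (2×0.0261)² = 0.00272;  (2·δu/u)² = (2×0.0737)² = 0.0217
δQ/Q = √(0.0258) = 0.161

0.161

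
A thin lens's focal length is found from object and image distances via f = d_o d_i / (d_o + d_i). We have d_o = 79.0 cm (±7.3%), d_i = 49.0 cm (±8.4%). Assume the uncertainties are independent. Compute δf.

1.78 cm

∂f/∂d_o = (d_i/(d_o+d_i))² = 0.147;  ∂f/∂d_i = (d_o/(d_o+d_i))² = 0.381
δf = √((∂f/∂d_o · δd_o)² + (∂f/∂d_i · δd_i)²) = √(0.714 + 2.46) = 1.78 cm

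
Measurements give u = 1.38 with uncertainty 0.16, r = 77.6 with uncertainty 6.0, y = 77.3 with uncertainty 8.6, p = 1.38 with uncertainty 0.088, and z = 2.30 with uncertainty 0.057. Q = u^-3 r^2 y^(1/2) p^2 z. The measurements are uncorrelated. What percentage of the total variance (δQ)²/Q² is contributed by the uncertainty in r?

14.5%

(δQ/Q)² = (-3·δu/u)² + (2·δr/r)² + (½·δy/y)² + (2·δp/p)² + (1·δz/z)²
  u term: (-3×0.116)² = 0.121
  r term: (2×0.0773)² = 0.0239
  y term: (0.5×0.111)² = 0.00309
  p term: (2×0.0638)² = 0.0163
  z term: (1×0.0248)² = 0.000614
Total = 0.165. Share from r = 0.0239/0.165 = 0.145.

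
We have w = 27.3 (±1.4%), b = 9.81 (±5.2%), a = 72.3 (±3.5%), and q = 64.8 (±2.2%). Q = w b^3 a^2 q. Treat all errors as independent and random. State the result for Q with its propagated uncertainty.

Relative error in a monomial: (δQ/Q)² = Σ (nᵢ · δxᵢ/xᵢ)².
  (1·δw/w)² = (1×0.0140)² = 0.000196;  (3·δb/b)² = (3×0.0520)² = 0.0243;  (2·δa/a)² = (2×0.0350)² = 0.00490;  (1·δq/q)² = (1×0.0220)² = 0.000484
δQ/Q = √(0.0299) = 0.173
Q = 8.73e+09, so δQ = 0.173 × 8.73e+09 = 1.51e+09.

(8.73 ± 1.51) × 10^9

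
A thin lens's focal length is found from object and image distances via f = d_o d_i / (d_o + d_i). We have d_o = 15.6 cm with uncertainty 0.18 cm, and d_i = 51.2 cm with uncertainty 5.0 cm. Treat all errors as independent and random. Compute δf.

∂f/∂d_o = (d_i/(d_o+d_i))² = 0.587;  ∂f/∂d_i = (d_o/(d_o+d_i))² = 0.0545
δf = √((∂f/∂d_o · δd_o)² + (∂f/∂d_i · δd_i)²) = √(0.0112 + 0.0744) = 0.292 cm

0.292 cm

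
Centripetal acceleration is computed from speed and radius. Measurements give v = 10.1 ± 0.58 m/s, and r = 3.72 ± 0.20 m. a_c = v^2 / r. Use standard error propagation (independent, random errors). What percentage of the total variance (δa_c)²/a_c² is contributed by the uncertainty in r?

(δa_c/a_c)² = (2·δv/v)² + (-1·δr/r)²
  v term: (2×0.0574)² = 0.0132
  r term: (-1×0.0538)² = 0.00289
Total = 0.0161. Share from r = 0.00289/0.0161 = 0.180.

18.0%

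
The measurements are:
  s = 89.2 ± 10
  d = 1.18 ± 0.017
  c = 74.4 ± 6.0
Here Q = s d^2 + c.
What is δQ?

15.6

Let p = s·d^2 = 124. δp/p = √((1·δs/s)² + (2·δd/d)²) = √(0.0126 + 0.000830) = 0.116, so δp = 14.4.
Q = p + c: δQ = √(δp² + δc²) = √(207 + 36.0) = 15.6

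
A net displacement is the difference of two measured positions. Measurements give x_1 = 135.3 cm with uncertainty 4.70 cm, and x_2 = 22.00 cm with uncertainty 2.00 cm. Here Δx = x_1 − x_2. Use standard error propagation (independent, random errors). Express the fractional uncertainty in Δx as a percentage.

4.51%

Each term contributes (cᵢ δxᵢ)² to (δΔx)²:
  (δx_1)² = 22.1;  (δx_2)² = 4.00
δΔx = √(26.1) = 5.11 cm
Δx = 113.3 cm, so δΔx/Δx = 5.11/113.3 = 0.0451.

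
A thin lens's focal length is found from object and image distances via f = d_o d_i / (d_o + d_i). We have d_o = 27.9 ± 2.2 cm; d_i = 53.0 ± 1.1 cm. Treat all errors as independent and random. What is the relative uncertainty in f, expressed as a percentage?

5.22%

∂f/∂d_o = (d_i/(d_o+d_i))² = 0.429;  ∂f/∂d_i = (d_o/(d_o+d_i))² = 0.119
δf = √((∂f/∂d_o · δd_o)² + (∂f/∂d_i · δd_i)²) = √(0.892 + 0.0171) = 0.953 cm
f = 18.3 cm, so δf/f = 0.953/18.3 = 0.0522.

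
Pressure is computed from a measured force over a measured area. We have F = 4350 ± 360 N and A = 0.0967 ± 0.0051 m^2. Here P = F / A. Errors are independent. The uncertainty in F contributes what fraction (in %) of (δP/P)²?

(δP/P)² = (1·δF/F)² + (-1·δA/A)²
  F term: (1×0.0828)² = 0.00685
  A term: (-1×0.0527)² = 0.00278
Total = 0.00963. Share from F = 0.00685/0.00963 = 0.711.

71.1%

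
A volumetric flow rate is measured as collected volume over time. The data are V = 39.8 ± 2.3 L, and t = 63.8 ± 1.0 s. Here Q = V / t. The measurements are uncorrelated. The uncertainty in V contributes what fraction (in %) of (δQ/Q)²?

(δQ/Q)² = (1·δV/V)² + (-1·δt/t)²
  V term: (1×0.0578)² = 0.00334
  t term: (-1×0.0157)² = 0.000246
Total = 0.00359. Share from V = 0.00334/0.00359 = 0.931.

93.1%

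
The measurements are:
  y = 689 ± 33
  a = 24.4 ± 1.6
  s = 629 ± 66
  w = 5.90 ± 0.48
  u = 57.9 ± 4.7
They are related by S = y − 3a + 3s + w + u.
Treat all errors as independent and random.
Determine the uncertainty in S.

For a sum/difference, combine absolute errors in quadrature:
  (δy)² = 1090;  (3·δa)² = 23.0;  (3·δs)² = 39200;  (δw)² = 0.230;  (δu)² = 22.1
δS = √(40300) = 201

201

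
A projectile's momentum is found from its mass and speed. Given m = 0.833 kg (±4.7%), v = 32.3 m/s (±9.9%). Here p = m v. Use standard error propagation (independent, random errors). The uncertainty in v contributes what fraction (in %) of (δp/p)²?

(δp/p)² = (1·δm/m)² + (1·δv/v)²
  m term: (1×0.0470)² = 0.00221
  v term: (1×0.0990)² = 0.00980
Total = 0.0120. Share from v = 0.00980/0.0120 = 0.816.

81.6%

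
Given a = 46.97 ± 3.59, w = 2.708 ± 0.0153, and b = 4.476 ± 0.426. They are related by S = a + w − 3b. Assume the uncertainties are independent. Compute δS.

3.81

Absolute uncertainties add in quadrature for a linear combination:
  (δa)² = 12.9;  (δw)² = 0.000234;  (3·δb)² = 1.63
δS = √(14.5) = 3.81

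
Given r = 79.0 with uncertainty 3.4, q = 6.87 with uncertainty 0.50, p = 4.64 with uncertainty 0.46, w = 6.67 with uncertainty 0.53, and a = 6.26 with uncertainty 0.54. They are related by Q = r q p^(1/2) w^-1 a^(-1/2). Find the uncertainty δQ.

Each factor contributes (exponent × relative error)² to (δQ/Q)²:
  (1·δr/r)² = (1×0.0430)² = 0.00185;  (1·δq/q)² = (1×0.0728)² = 0.00530;  (½·δp/p)² = (0.5×0.0991)² = 0.00246;  (-1·δw/w)² = (-1×0.0795)² = 0.00631;  (−½·δa/a)² = (-0.5×0.0863)² = 0.00186
δQ/Q = √(0.0178) = 0.133
Q = 70.1, so δQ = 0.133 × 70.1 = 9.34.

9.34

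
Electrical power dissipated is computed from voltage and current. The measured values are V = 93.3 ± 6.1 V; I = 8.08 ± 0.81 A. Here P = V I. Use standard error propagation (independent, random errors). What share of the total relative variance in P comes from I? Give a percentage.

(δP/P)² = (1·δV/V)² + (1·δI/I)²
  V term: (1×0.0654)² = 0.00427
  I term: (1×0.100)² = 0.0100
Total = 0.0143. Share from I = 0.0100/0.0143 = 0.702.

70.2%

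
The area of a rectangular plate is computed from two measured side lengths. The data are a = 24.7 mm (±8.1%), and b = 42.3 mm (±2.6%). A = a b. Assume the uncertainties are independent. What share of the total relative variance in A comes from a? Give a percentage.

90.7%

(δA/A)² = (1·δa/a)² + (1·δb/b)²
  a term: (1×0.0810)² = 0.00656
  b term: (1×0.0260)² = 0.000676
Total = 0.00724. Share from a = 0.00656/0.00724 = 0.907.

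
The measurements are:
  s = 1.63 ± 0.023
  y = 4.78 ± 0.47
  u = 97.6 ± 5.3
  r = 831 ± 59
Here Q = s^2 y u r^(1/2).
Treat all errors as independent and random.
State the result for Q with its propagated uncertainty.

35700 ± 4330

Products/powers → add relative errors in quadrature, weighted by exponent:
  (2·δs/s)² = (2×0.0141)² = 0.000796;  (1·δy/y)² = (1×0.0983)² = 0.00967;  (1·δu/u)² = (1×0.0543)² = 0.00295;  (½·δr/r)² = (0.5×0.0710)² = 0.00126
δQ/Q = √(0.0147) = 0.121
Q = 35700, so δQ = 0.121 × 35700 = 4330.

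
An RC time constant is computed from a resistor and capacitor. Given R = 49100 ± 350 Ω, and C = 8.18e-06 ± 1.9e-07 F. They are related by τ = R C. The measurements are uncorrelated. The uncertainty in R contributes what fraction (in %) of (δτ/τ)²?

(δτ/τ)² = (1·δR/R)² + (1·δC/C)²
  R term: (1×0.00713)² = 5.08e-05
  C term: (1×0.0232)² = 0.000540
Total = 0.000590. Share from R = 5.08e-05/0.000590 = 0.0861.

8.61%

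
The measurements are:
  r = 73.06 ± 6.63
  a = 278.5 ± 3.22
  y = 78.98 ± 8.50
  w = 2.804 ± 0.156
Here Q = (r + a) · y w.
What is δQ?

9570

Let u = r + a = 351.6. δu = √(δr² + δa²) = √(44.0 + 10.4) = 7.37, so δu/u = 0.0210.
Q is then a monomial in u, y, w:
δQ/Q = √((δu/u)² + (1·δy/y)² + (1·δw/w)²) = √(0.000440 + 0.0116 + 0.00310) = 0.123
Q = 77860, so δQ = 0.123 × 77860 = 9570.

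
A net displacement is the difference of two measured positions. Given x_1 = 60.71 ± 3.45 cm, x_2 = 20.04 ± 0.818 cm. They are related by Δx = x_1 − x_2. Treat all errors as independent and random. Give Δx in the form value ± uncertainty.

40.67 ± 3.55 cm

For a sum/difference, combine absolute errors in quadrature:
  (δx_1)² = 11.9;  (δx_2)² = 0.669
δΔx = √(12.6) = 3.55 cm
Δx = 40.67 cm.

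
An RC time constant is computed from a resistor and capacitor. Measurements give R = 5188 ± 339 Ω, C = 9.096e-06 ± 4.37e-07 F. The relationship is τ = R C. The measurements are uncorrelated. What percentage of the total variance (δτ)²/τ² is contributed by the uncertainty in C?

(δτ/τ)² = (1·δR/R)² + (1·δC/C)²
  R term: (1×0.0653)² = 0.00427
  C term: (1×0.0480)² = 0.00231
Total = 0.00658. Share from C = 0.00231/0.00658 = 0.351.

35.1%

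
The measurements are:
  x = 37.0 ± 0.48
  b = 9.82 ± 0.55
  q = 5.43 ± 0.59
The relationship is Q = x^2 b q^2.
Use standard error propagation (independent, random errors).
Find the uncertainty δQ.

Q is a product of powers, so relative uncertainties combine in quadrature:
  (2·δx/x)² = (2×0.0130)² = 0.000673;  (1·δb/b)² = (1×0.0560)² = 0.00314;  (2·δq/q)² = (2×0.109)² = 0.0472
δQ/Q = √(0.0510) = 0.226
Q = 3.96e+05, so δQ = 0.226 × 3.96e+05 = 89500.

89500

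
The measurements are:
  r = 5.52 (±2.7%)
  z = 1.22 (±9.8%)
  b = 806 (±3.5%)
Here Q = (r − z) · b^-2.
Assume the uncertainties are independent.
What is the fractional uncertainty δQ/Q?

Let u = r − z = 4.30. δu = √(δr² + δz²) = √(0.0222 + 0.0143) = 0.191, so δu/u = 0.0444.
Q is then a monomial in u, b:
δQ/Q = √((δu/u)² + (-2·δb/b)²) = √(0.00197 + 0.00490) = 0.0829

0.0829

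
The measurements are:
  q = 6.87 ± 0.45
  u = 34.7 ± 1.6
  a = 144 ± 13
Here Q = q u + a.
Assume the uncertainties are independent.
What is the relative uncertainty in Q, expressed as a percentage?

6.04%

Let p = q·u = 238. δp/p = √((1·δq/q)² + (1·δu/u)²) = √(0.00429 + 0.00213) = 0.0801, so δp = 19.1.
Q = p + a: δQ = √(δp² + δa²) = √(365 + 169) = 23.1
Q = 382, so δQ/Q = 23.1/382 = 0.0604.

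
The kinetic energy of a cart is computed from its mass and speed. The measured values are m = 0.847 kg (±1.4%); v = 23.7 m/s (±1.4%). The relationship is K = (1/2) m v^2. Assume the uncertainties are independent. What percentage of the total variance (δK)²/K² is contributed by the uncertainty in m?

(δK/K)² = (1·δm/m)² + (2·δv/v)²
  m term: (1×0.0140)² = 0.000196
  v term: (2×0.0140)² = 0.000784
Total = 0.000980. Share from m = 0.000196/0.000980 = 0.200.

20.0%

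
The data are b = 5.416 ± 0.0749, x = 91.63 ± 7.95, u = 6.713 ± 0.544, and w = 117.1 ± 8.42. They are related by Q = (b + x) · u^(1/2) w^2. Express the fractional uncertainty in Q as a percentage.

Let h = b + x = 97.05. δh = √(δb² + δx²) = √(0.00561 + 63.2) = 7.95, so δh/h = 0.0819.
Q is then a monomial in h, u, w:
δQ/Q = √((δh/h)² + (½·δu/u)² + (2·δw/w)²) = √(0.00671 + 0.00164 + 0.0207) = 0.170

17.0%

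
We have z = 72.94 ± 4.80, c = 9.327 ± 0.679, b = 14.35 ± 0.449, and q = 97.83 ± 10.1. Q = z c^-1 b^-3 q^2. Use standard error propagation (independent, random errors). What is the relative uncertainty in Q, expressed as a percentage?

24.7%

Q is a product of powers, so relative uncertainties combine in quadrature:
  (1·δz/z)² = (1×0.0658)² = 0.00433;  (-1·δc/c)² = (-1×0.0728)² = 0.00530;  (-3·δb/b)² = (-3×0.0313)² = 0.00881;  (2·δq/q)² = (2×0.103)² = 0.0426
δQ/Q = √(0.0611) = 0.247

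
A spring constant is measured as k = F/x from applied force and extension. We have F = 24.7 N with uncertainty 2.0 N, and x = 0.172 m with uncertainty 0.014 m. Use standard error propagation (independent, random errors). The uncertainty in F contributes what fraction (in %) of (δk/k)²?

(δk/k)² = (1·δF/F)² + (-1·δx/x)²
  F term: (1×0.0810)² = 0.00656
  x term: (-1×0.0814)² = 0.00663
Total = 0.0132. Share from F = 0.00656/0.0132 = 0.497.

49.7%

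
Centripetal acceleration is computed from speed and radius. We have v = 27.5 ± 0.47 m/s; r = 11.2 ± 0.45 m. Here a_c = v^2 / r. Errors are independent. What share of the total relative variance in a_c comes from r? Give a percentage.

(δa_c/a_c)² = (2·δv/v)² + (-1·δr/r)²
  v term: (2×0.0171)² = 0.00117
  r term: (-1×0.0402)² = 0.00161
Total = 0.00278. Share from r = 0.00161/0.00278 = 0.580.

58.0%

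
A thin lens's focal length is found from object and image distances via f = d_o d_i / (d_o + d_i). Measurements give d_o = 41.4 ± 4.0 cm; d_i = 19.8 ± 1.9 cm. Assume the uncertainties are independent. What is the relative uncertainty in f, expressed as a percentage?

∂f/∂d_o = (d_i/(d_o+d_i))² = 0.105;  ∂f/∂d_i = (d_o/(d_o+d_i))² = 0.458
δf = √((∂f/∂d_o · δd_o)² + (∂f/∂d_i · δd_i)²) = √(0.175 + 0.756) = 0.965 cm
f = 13.4 cm, so δf/f = 0.965/13.4 = 0.0720.

7.20%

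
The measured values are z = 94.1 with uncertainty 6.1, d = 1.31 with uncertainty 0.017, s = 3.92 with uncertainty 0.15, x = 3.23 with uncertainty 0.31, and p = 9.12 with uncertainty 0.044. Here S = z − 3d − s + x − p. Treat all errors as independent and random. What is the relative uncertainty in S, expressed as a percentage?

For a sum/difference, combine absolute errors in quadrature:
  (δz)² = 37.2;  (3·δd)² = 0.00260;  (δs)² = 0.0225;  (δx)² = 0.0961;  (δp)² = 0.00194
δS = √(37.3) = 6.11
S = 80.4, so δS/S = 6.11/80.4 = 0.0760.

7.60%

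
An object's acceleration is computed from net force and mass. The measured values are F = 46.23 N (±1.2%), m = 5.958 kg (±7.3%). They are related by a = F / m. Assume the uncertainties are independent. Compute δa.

0.574 m/s^2

Since a is a product/quotient, work with relative uncertainties:
  (1·δF/F)² = (1×0.0120)² = 0.000144;  (-1·δm/m)² = (-1×0.0730)² = 0.00533
δa/a = √(0.00547) = 0.0740
a = 7.759 m/s^2, so δa = 0.0740 × 7.759 = 0.574 m/s^2.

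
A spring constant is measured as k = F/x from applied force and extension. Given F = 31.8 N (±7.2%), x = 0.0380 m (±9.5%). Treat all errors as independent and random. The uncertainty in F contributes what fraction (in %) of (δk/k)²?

(δk/k)² = (1·δF/F)² + (-1·δx/x)²
  F term: (1×0.0720)² = 0.00518
  x term: (-1×0.0950)² = 0.00903
Total = 0.0142. Share from F = 0.00518/0.0142 = 0.365.

36.5%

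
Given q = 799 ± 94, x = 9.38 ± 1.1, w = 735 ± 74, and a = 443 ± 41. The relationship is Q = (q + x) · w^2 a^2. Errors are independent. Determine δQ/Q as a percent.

29.7%

Let u = q + x = 808. δu = √(δq² + δx²) = √(8840 + 1.21) = 94.0, so δu/u = 0.116.
Q is then a monomial in u, w, a:
δQ/Q = √((δu/u)² + (2·δw/w)² + (2·δa/a)²) = √(0.0135 + 0.0405 + 0.0343) = 0.297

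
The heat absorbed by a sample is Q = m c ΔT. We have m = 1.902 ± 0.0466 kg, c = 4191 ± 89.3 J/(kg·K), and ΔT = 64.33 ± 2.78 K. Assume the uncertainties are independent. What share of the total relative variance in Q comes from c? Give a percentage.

(δQ/Q)² = (1·δm/m)² + (1·δc/c)² + (1·δΔT/ΔT)²
  m term: (1×0.0245)² = 0.000600
  c term: (1×0.0213)² = 0.000454
  ΔT term: (1×0.0432)² = 0.00187
Total = 0.00292. Share from c = 0.000454/0.00292 = 0.155.

15.5%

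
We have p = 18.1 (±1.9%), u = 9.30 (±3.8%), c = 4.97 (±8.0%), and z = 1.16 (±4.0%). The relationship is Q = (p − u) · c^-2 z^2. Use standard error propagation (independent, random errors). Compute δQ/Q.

Let w = p − u = 8.80. δw = √(δp² + δu²) = √(0.118 + 0.125) = 0.493, so δw/w = 0.0560.
Q is then a monomial in w, c, z:
δQ/Q = √((δw/w)² + (-2·δc/c)² + (2·δz/z)²) = √(0.00314 + 0.0256 + 0.00640) = 0.187

0.187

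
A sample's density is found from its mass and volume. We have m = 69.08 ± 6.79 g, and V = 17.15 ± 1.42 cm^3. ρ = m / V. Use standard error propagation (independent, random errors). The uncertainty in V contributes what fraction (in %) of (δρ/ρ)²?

41.5%

(δρ/ρ)² = (1·δm/m)² + (-1·δV/V)²
  m term: (1×0.0983)² = 0.00966
  V term: (-1×0.0828)² = 0.00686
Total = 0.0165. Share from V = 0.00686/0.0165 = 0.415.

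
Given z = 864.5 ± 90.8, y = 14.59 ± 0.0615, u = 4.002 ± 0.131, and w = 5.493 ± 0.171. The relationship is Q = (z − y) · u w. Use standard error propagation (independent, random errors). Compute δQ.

2170

Let h = z − y = 849.9. δh = √(δz² + δy²) = √(8240 + 0.00378) = 90.8, so δh/h = 0.107.
Q is then a monomial in h, u, w:
δQ/Q = √((δh/h)² + (1·δu/u)² + (1·δw/w)²) = √(0.0114 + 0.00107 + 0.000969) = 0.116
Q = 18680, so δQ = 0.116 × 18680 = 2170.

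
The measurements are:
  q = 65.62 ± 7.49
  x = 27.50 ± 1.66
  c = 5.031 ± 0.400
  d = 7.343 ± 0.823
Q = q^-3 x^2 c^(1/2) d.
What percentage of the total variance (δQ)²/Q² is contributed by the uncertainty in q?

(δQ/Q)² = (-3·δq/q)² + (2·δx/x)² + (½·δc/c)² + (1·δd/d)²
  q term: (-3×0.114)² = 0.117
  x term: (2×0.0604)² = 0.0146
  c term: (0.5×0.0795)² = 0.00158
  d term: (1×0.112)² = 0.0126
Total = 0.146. Share from q = 0.117/0.146 = 0.803.

80.3%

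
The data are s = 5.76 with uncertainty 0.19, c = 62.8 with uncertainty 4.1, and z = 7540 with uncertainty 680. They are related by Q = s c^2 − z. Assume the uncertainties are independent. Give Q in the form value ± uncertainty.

15200 ± 3130

Let p = s·c^2 = 22700. δp/p = √((1·δs/s)² + (2·δc/c)²) = √(0.00109 + 0.0170) = 0.135, so δp = 3060.
Q = p − z: δQ = √(δp² + δz²) = √(9.36e+06 + 4.62e+05) = 3130
Q = 15200.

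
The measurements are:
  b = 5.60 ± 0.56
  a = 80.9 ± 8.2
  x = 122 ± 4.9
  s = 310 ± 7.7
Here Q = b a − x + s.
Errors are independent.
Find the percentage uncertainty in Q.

10.2%

Let p = b·a = 453. δp/p = √((1·δb/b)² + (1·δa/a)²) = √(0.0100 + 0.0103) = 0.142, so δp = 64.5.
Q = p − x + s: δQ = √(δp² + δx² + δs²) = √(4160 + 24.0 + 59.3) = 65.1
Q = 641, so δQ/Q = 65.1/641 = 0.102.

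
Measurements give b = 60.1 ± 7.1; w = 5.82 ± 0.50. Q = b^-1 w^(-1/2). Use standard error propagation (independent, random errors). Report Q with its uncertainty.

Relative error in a monomial: (δQ/Q)² = Σ (nᵢ · δxᵢ/xᵢ)².
  (-1·δb/b)² = (-1×0.118)² = 0.0140;  (−½·δw/w)² = (-0.5×0.0859)² = 0.00185
δQ/Q = √(0.0158) = 0.126
Q = 0.00690, so δQ = 0.126 × 0.00690 = 0.000867.

0.00690 ± 0.000867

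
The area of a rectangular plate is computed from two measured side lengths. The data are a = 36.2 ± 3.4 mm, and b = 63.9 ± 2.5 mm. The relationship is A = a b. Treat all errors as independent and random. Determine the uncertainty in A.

235 mm^2

A is a product of powers, so relative uncertainties combine in quadrature:
  (1·δa/a)² = (1×0.0939)² = 0.00882;  (1·δb/b)² = (1×0.0391)² = 0.00153
δA/A = √(0.0104) = 0.102
A = 2310 mm^2, so δA = 0.102 × 2310 = 235 mm^2.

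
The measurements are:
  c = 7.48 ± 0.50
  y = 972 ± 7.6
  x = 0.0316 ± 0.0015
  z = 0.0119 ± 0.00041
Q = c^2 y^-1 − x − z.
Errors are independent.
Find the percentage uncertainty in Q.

Let p = c^2·y^-1 = 0.0576. δp/p = √((2·δc/c)² + (-1·δy/y)²) = √(0.0179 + 6.11e-05) = 0.134, so δp = 0.00771.
Q = p − x − z: δQ = √(δp² + δx² + δz²) = √(5.94e-05 + 2.25e-06 + 1.68e-07) = 0.00786
Q = 0.0141, so δQ/Q = 0.00786/0.0141 = 0.559.

55.9%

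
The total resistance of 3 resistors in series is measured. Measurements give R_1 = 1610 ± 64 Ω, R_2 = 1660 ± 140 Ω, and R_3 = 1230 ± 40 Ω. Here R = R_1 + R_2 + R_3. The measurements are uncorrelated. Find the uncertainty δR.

159 Ω

For a sum/difference, combine absolute errors in quadrature:
  (δR_1)² = 4100;  (δR_2)² = 19600;  (δR_3)² = 1600
δR = √(25300) = 159 Ω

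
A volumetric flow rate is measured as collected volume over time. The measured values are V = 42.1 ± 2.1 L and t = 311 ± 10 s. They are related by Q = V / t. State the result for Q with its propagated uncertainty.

0.135 ± 0.00803 L/s

Each factor contributes (exponent × relative error)² to (δQ/Q)²:
  (1·δV/V)² = (1×0.0499)² = 0.00249;  (-1·δt/t)² = (-1×0.0322)² = 0.00103
δQ/Q = √(0.00352) = 0.0593
Q = 0.135 L/s, so δQ = 0.0593 × 0.135 = 0.00803 L/s.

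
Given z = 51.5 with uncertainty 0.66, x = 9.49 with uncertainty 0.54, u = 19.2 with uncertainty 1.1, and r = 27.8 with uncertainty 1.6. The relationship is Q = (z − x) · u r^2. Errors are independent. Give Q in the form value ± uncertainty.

Let w = z − x = 42.0. δw = √(δz² + δx²) = √(0.436 + 0.292) = 0.853, so δw/w = 0.0203.
Q is then a monomial in w, u, r:
δQ/Q = √((δw/w)² + (1·δu/u)² + (2·δr/r)²) = √(0.000412 + 0.00328 + 0.0132) = 0.130
Q = 6.23e+05, so δQ = 0.130 × 6.23e+05 = 81100.

(6.23 ± 0.811) × 10^5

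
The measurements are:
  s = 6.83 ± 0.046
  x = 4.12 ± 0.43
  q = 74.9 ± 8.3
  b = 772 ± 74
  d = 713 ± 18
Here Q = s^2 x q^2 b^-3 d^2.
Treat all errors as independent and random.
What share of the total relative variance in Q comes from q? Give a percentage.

33.8%

(δQ/Q)² = (2·δs/s)² + (1·δx/x)² + (2·δq/q)² + (-3·δb/b)² + (2·δd/d)²
  s term: (2×0.00673)² = 0.000181
  x term: (1×0.104)² = 0.0109
  q term: (2×0.111)² = 0.0491
  b term: (-3×0.0959)² = 0.0827
  d term: (2×0.0252)² = 0.00255
Total = 0.145. Share from q = 0.0491/0.145 = 0.338.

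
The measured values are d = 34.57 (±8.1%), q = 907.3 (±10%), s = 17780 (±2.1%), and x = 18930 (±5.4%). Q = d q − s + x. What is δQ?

Let p = d·q = 31370. δp/p = √((1·δd/d)² + (1·δq/q)²) = √(0.00656 + 0.0100) = 0.129, so δp = 4040.
Q = p − s + x: δQ = √(δp² + δs² + δx²) = √(1.63e+07 + 1.39e+05 + 1.04e+06) = 4180

4180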